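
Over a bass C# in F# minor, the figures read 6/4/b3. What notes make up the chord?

C#, Eb, F#, A

A third above C# in this key is E, lowered to Eb by the flat.
A fourth above C# in this key is F#.
A sixth above C# in this key is A.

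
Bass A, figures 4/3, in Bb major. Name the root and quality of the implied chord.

The figures 4/3 indicate a seventh chord in second inversion.
In second inversion the root lies a fourth above the bass: a fourth above A in Bb major is D.
The chord tones are A, C, D, F, giving D minor seventh.

D minor seventh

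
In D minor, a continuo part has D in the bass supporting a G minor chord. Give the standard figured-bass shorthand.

6/4

D is the fifth of G minor, so the chord is in second inversion.
A triad in second inversion is figured 6/4, conventionally abbreviated 6/4.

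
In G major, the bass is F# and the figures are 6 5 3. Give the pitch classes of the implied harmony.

A third above F# in this key is A.
A fifth above F# in this key is C.
A sixth above F# in this key is D.
Together with the bass F#, this spells D dominant seventh in first inversion.

F#, A, C, D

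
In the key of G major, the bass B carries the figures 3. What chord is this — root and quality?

B minor

The figures 3 indicate a triad in root position.
In root position the bass is the root, so the root is B.
The chord tones are B, D, F#, giving B minor.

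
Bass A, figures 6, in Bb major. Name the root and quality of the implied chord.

The figures 6 indicate a triad in first inversion.
In first inversion the root lies a sixth above the bass: a sixth above A in Bb major is F.
The chord tones are A, C, F, giving F major.

F major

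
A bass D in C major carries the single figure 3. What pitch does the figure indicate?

F

Counting 2 letter steps above D lands on F; in C major, that letter is F.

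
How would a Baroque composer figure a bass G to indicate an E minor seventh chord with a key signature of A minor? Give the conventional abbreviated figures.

G is the third of E minor seventh, so the chord is in first inversion.
A seventh chord in first inversion is figured 6/5/3, conventionally abbreviated 6/5.

6/5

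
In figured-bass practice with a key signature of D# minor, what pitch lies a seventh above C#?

B

Counting 6 letter steps above C# lands on B; in D# minor, that letter is B.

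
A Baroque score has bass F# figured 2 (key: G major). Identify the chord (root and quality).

G major seventh

The figures 2 indicate a seventh chord in third inversion.
In third inversion the root lies a second above the bass: a second above F# in G major is G.
The chord tones are F#, G, B, D, giving G major seventh.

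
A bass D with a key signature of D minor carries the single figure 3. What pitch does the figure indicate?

F

Counting 2 letter steps above D lands on F; in D minor, that letter is F.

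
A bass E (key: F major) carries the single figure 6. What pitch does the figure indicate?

Counting 5 letter steps above E lands on C; in F major, that letter is C.

C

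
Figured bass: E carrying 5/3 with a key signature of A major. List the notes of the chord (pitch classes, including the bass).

E, G#, B

A third above E in this key is G#.
A fifth above E in this key is B.
Together with the bass E, this spells E major in root position.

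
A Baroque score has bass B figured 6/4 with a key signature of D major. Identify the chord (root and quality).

E minor

The figures 6/4 indicate a triad in second inversion.
In second inversion the root lies a fourth above the bass: a fourth above B in D major is E.
The chord tones are B, E, G, giving E minor.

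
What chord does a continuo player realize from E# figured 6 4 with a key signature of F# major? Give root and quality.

The figures 6 4 indicate a triad in second inversion.
In second inversion the root lies a fourth above the bass: a fourth above E# in F# major is A#.
The chord tones are E#, A#, C#, giving A# minor.

A# minor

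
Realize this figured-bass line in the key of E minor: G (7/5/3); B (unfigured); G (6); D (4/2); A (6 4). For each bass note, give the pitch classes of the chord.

G (7/5/3): G, B, D, F#.
B (5/3): B, D, F#.
G (6/3): G, B, E.
D (6/4/2): D, E, G, B.
A (6/4): A, D, F#.

G, B, D, F# | B, D, F# | G, B, E | D, E, G, B | A, D, F#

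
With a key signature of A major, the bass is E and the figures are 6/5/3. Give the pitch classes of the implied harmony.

E, G#, B, C#

A third above E in this key is G#.
A fifth above E in this key is B.
A sixth above E in this key is C#.
Together with the bass E, this spells C# minor seventh in first inversion.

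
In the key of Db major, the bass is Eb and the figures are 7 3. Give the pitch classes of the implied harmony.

Eb, Gb, Bb, Db

The written figures 7 3 are shorthand for 7/5/3: the 5 is implied.
A third above Eb in this key is Gb.
A fifth above Eb in this key is Bb.
A seventh above Eb in this key is Db.
Together with the bass Eb, this spells Eb minor seventh in root position.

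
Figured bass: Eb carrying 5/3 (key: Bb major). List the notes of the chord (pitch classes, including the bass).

Eb, G, Bb

A third above Eb in this key is G.
A fifth above Eb in this key is Bb.
Together with the bass Eb, this spells Eb major in root position.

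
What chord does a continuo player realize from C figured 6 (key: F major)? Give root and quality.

A minor

The figures 6 indicate a triad in first inversion.
In first inversion the root lies a sixth above the bass: a sixth above C in F major is A.
The chord tones are C, E, A, giving A minor.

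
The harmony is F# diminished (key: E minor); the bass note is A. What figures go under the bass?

A is the third of F# diminished, so the chord is in first inversion.
A triad in first inversion is figured 6/3, conventionally abbreviated 6.

6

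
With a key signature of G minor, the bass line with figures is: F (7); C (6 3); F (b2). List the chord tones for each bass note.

F (7/5/3): F, A, C, Eb.
C (6/3): C, Eb, A.
F (6/4/b2): F, Gb, Bb, D.

F, A, C, Eb | C, Eb, A | F, Gb, Bb, D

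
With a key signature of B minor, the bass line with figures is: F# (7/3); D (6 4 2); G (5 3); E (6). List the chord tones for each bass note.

F#, A, C#, E | D, E, G, B | G, B, D | E, G, C#

F# (7/5/3): F#, A, C#, E.
D (6/4/2): D, E, G, B.
G (5/3): G, B, D.
E (6/3): E, G, C#.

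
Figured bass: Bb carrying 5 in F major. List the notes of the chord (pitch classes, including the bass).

The written figures 5 are shorthand for 5/3: the 3 is implied.
A third above Bb in this key is D.
A fifth above Bb in this key is F.
Together with the bass Bb, this spells Bb major in root position.

Bb, D, F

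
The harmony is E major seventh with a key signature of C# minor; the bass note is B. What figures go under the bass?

B is the fifth of E major seventh, so the chord is in second inversion.
A seventh chord in second inversion is figured 6/4/3, conventionally abbreviated 4/3.

4/3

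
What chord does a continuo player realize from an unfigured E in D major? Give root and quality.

An unfigured bass indicates a triad in root position.
In root position the bass is the root, so the root is E.
The chord tones are E, G, B, giving E minor.

E minor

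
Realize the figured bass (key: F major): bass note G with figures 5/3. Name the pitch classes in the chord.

A third above G in this key is Bb.
A fifth above G in this key is D.
Together with the bass G, this spells G minor in root position.

G, Bb, D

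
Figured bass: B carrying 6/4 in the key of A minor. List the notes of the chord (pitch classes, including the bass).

B, E, G

A fourth above B in this key is E.
A sixth above B in this key is G.
Together with the bass B, this spells E minor in second inversion.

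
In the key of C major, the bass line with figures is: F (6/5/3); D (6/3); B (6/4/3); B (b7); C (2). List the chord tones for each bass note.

F, A, C, D | D, F, B | B, D, E, G | B, D, F, Ab | C, D, F, A

F (6/5/3): F, A, C, D.
D (6/3): D, F, B.
B (6/4/3): B, D, E, G.
B (b7/5/3): B, D, F, Ab.
C (6/4/2): C, D, F, A.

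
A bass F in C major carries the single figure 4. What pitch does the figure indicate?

B

Counting 3 letter steps above F lands on B; in C major, that letter is B.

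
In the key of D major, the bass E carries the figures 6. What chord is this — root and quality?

The figures 6 indicate a triad in first inversion.
In first inversion the root lies a sixth above the bass: a sixth above E in D major is C#.
The chord tones are E, G, C#, giving C# diminished.

C# diminished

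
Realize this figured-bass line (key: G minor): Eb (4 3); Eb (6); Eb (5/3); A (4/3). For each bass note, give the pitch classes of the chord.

Eb, G, A, C | Eb, G, C | Eb, G, Bb | A, C, D, F

Eb (6/4/3): Eb, G, A, C.
Eb (6/3): Eb, G, C.
Eb (5/3): Eb, G, Bb.
A (6/4/3): A, C, D, F.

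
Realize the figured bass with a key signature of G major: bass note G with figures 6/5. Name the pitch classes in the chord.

G, B, D, E

The written figures 6/5 are shorthand for 6/5/3: the 3 is implied.
A third above G in this key is B.
A fifth above G in this key is D.
A sixth above G in this key is E.
Together with the bass G, this spells E minor seventh in first inversion.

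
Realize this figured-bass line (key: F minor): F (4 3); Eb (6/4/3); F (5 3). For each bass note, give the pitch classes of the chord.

F, Ab, Bb, Db | Eb, G, Ab, C | F, Ab, C

F (6/4/3): F, Ab, Bb, Db.
Eb (6/4/3): Eb, G, Ab, C.
F (5/3): F, Ab, C.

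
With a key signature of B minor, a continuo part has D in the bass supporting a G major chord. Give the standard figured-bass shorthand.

D is the fifth of G major, so the chord is in second inversion.
A triad in second inversion is figured 6/4, conventionally abbreviated 6/4.

6/4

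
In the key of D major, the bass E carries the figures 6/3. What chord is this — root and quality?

C# diminished

The figures 6/3 indicate a triad in first inversion.
In first inversion the root lies a sixth above the bass: a sixth above E in D major is C#.
The chord tones are E, G, C#, giving C# diminished.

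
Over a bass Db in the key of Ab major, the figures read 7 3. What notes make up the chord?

Db, F, Ab, C

The written figures 7 3 are shorthand for 7/5/3: the 5 is implied.
A third above Db in this key is F.
A fifth above Db in this key is Ab.
A seventh above Db in this key is C.
Together with the bass Db, this spells Db major seventh in root position.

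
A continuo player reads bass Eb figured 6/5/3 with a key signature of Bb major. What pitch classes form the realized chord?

A third above Eb in this key is G.
A fifth above Eb in this key is Bb.
A sixth above Eb in this key is C.
Together with the bass Eb, this spells C minor seventh in first inversion.

Eb, G, Bb, C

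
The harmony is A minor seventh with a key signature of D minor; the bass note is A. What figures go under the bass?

7

A is the root of A minor seventh, so the chord is in root position.
A seventh chord in root position is figured 7/5/3, conventionally abbreviated 7.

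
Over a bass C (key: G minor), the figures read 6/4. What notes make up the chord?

A fourth above C in this key is F.
A sixth above C in this key is A.
Together with the bass C, this spells F major in second inversion.

C, F, A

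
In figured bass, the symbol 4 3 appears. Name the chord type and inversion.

seventh chord, second inversion

4 3 is shorthand for 6/4/3.
Intervals of 6/4/3 above the bass form a seventh chord; the bass is the fifth, so this is second inversion.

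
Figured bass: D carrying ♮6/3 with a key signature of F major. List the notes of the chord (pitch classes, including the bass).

D, F, B

A third above D in this key is F.
A sixth above D in this key is Bb, made natural (B) by the ♮ figure.
Together with the bass D, this spells B diminished in first inversion.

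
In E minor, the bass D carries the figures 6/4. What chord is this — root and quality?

The figures 6/4 indicate a triad in second inversion.
In second inversion the root lies a fourth above the bass: a fourth above D in E minor is G.
The chord tones are D, G, B, giving G major.

G major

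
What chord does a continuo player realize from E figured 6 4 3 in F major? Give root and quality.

A minor seventh

The figures 6 4 3 indicate a seventh chord in second inversion.
In second inversion the root lies a fourth above the bass: a fourth above E in F major is A.
The chord tones are E, G, A, C, giving A minor seventh.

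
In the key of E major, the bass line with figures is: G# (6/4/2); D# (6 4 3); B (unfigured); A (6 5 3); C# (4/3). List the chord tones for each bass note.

G#, A, C#, E | D#, F#, G#, B | B, D#, F# | A, C#, E, F# | C#, E, F#, A

G# (6/4/2): G#, A, C#, E.
D# (6/4/3): D#, F#, G#, B.
B (5/3): B, D#, F#.
A (6/5/3): A, C#, E, F#.
C# (6/4/3): C#, E, F#, A.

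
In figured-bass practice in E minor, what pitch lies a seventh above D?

Counting 6 letter steps above D lands on C; in E minor, that letter is C.

C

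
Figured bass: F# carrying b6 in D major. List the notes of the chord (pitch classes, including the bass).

The written figures b6 are shorthand for 6/3: the 3 is implied.
A third above F# in this key is A.
A sixth above F# in this key is D, lowered to Db by the flat.

F#, A, Db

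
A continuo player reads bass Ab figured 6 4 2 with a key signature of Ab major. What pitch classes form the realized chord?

A second above Ab in this key is Bb.
A fourth above Ab in this key is Db.
A sixth above Ab in this key is F.
Together with the bass Ab, this spells Bb minor seventh in third inversion.

Ab, Bb, Db, F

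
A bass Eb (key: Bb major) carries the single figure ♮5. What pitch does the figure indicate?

Counting 4 letter steps above Eb lands on B; in Bb major, that letter is Bb.
The ♮5 figure makes it natural, giving B.

B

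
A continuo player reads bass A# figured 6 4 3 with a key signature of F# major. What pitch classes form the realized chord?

A#, C#, D#, F#

A third above A# in this key is C#.
A fourth above A# in this key is D#.
A sixth above A# in this key is F#.
Together with the bass A#, this spells D# minor seventh in second inversion.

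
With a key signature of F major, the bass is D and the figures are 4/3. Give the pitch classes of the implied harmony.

The written figures 4/3 are shorthand for 6/4/3: the 6 is implied.
A third above D in this key is F.
A fourth above D in this key is G.
A sixth above D in this key is Bb.
Together with the bass D, this spells G minor seventh in second inversion.

D, F, G, Bb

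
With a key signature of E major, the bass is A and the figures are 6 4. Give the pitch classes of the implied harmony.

A fourth above A in this key is D#.
A sixth above A in this key is F#.
Together with the bass A, this spells D# diminished in second inversion.

A, D#, F#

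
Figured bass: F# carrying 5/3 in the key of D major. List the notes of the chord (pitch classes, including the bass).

A third above F# in this key is A.
A fifth above F# in this key is C#.
Together with the bass F#, this spells F# minor in root position.

F#, A, C#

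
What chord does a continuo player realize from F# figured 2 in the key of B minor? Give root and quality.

G major seventh

The figures 2 indicate a seventh chord in third inversion.
In third inversion the root lies a second above the bass: a second above F# in B minor is G.
The chord tones are F#, G, B, D, giving G major seventh.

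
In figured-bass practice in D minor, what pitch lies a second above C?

Counting 1 letter step above C lands on D; in D minor, that letter is D.

D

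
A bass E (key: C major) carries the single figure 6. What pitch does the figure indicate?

Counting 5 letter steps above E lands on C; in C major, that letter is C.

C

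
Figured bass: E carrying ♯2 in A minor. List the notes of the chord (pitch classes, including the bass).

The written figures ♯2 are shorthand for 6/4/2: the 6/4 are implied.
A second above E in this key is F, raised to F# by the sharp.
A fourth above E in this key is A.
A sixth above E in this key is C.
Together with the bass E, this spells F# half-diminished seventh in third inversion.

E, F#, A, C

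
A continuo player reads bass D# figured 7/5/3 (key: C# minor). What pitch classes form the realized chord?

A third above D# in this key is F#.
A fifth above D# in this key is A.
A seventh above D# in this key is C#.
Together with the bass D#, this spells D# half-diminished seventh in root position.

D#, F#, A, C#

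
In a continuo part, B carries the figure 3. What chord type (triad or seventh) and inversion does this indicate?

triad, root position

3 is shorthand for 5/3.
Intervals of 5/3 above the bass form a triad; the bass is the root, so this is root position.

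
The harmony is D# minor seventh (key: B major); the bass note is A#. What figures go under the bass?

A# is the fifth of D# minor seventh, so the chord is in second inversion.
A seventh chord in second inversion is figured 6/4/3, conventionally abbreviated 4/3.

4/3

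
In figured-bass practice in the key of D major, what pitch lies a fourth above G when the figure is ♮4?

C

Counting 3 letter steps above G lands on C; in D major, that letter is C#.
The ♮4 figure makes it natural, giving C.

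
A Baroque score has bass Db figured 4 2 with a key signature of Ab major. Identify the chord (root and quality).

Eb dominant seventh

The figures 4 2 indicate a seventh chord in third inversion.
In third inversion the root lies a second above the bass: a second above Db in Ab major is Eb.
The chord tones are Db, Eb, G, Bb, giving Eb dominant seventh.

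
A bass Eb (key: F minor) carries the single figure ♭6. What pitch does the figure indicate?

Counting 5 letter steps above Eb lands on C; in F minor, that letter is C.
The b6 figure lowers it a semitone, giving Cb.

Cb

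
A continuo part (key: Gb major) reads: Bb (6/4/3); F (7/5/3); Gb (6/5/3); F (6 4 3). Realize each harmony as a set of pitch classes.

Bb (6/4/3): Bb, Db, Eb, Gb.
F (7/5/3): F, Ab, Cb, Eb.
Gb (6/5/3): Gb, Bb, Db, Eb.
F (6/4/3): F, Ab, Bb, Db.

Bb, Db, Eb, Gb | F, Ab, Cb, Eb | Gb, Bb, Db, Eb | F, Ab, Bb, Db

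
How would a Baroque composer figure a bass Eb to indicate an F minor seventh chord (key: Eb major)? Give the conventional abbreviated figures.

4/2

Eb is the seventh of F minor seventh, so the chord is in third inversion.
A seventh chord in third inversion is figured 6/4/2, conventionally abbreviated 4/2.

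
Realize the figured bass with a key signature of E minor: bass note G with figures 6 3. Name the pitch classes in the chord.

G, B, E

A third above G in this key is B.
A sixth above G in this key is E.
Together with the bass G, this spells E minor in first inversion.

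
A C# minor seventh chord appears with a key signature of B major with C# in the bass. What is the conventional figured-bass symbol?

C# is the root of C# minor seventh, so the chord is in root position.
A seventh chord in root position is figured 7/5/3, conventionally abbreviated 7.

7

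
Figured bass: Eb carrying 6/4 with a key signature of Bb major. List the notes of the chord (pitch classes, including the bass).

Eb, A, C

A fourth above Eb in this key is A.
A sixth above Eb in this key is C.
Together with the bass Eb, this spells A diminished in second inversion.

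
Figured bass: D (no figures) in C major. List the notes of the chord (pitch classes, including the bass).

An unfigured bass implies 5/3.
A third above D in this key is F.
A fifth above D in this key is A.
Together with the bass D, this spells D minor in root position.

D, F, A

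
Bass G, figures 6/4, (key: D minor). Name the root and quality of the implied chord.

C major

The figures 6/4 indicate a triad in second inversion.
In second inversion the root lies a fourth above the bass: a fourth above G in D minor is C.
The chord tones are G, C, E, giving C major.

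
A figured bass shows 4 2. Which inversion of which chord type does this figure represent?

seventh chord, third inversion

4 2 is shorthand for 6/4/2.
Intervals of 6/4/2 above the bass form a seventh chord; the bass is the seventh, so this is third inversion.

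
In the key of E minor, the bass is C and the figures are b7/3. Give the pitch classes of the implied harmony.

C, E, G, Bb

The written figures b7/3 are shorthand for 7/5/3: the 5 is implied.
A third above C in this key is E.
A fifth above C in this key is G.
A seventh above C in this key is B, lowered to Bb by the flat.
Together with the bass C, this spells C dominant seventh in root position.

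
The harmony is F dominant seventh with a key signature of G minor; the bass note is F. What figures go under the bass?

7

F is the root of F dominant seventh, so the chord is in root position.
A seventh chord in root position is figured 7/5/3, conventionally abbreviated 7.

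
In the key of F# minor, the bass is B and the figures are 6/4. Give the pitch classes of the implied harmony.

B, E, G#

A fourth above B in this key is E.
A sixth above B in this key is G#.
Together with the bass B, this spells E major in second inversion.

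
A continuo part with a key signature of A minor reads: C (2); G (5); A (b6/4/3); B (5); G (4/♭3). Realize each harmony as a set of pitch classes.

C (6/4/2): C, D, F, A.
G (5/3): G, B, D.
A (b6/4/3): A, C, D, Fb.
B (5/3): B, D, F.
G (6/4/b3): G, Bb, C, E.

C, D, F, A | G, B, D | A, C, D, Fb | B, D, F | G, Bb, C, E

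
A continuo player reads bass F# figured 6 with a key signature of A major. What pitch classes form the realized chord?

F#, A, D

The written figures 6 are shorthand for 6/3: the 3 is implied.
A third above F# in this key is A.
A sixth above F# in this key is D.
Together with the bass F#, this spells D major in first inversion.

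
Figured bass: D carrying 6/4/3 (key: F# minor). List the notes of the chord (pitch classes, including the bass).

D, F#, G#, B

A third above D in this key is F#.
A fourth above D in this key is G#.
A sixth above D in this key is B.
Together with the bass D, this spells G# half-diminished seventh in second inversion.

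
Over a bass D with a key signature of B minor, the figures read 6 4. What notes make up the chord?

D, G, B

A fourth above D in this key is G.
A sixth above D in this key is B.
Together with the bass D, this spells G major in second inversion.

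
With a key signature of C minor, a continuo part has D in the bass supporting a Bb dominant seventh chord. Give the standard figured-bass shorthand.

6/5

D is the third of Bb dominant seventh, so the chord is in first inversion.
A seventh chord in first inversion is figured 6/5/3, conventionally abbreviated 6/5.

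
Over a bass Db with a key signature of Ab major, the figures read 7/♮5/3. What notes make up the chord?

A third above Db in this key is F.
A fifth above Db in this key is Ab, made natural (A) by the ♮ figure.
A seventh above Db in this key is C.
Together with the bass Db, this spells Db augmented major seventh in root position.

Db, F, A, C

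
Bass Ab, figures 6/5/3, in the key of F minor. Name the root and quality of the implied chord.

The figures 6/5/3 indicate a seventh chord in first inversion.
In first inversion the root lies a sixth above the bass: a sixth above Ab in F minor is F.
The chord tones are Ab, C, Eb, F, giving F minor seventh.

F minor seventh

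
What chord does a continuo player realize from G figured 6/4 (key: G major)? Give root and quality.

The figures 6/4 indicate a triad in second inversion.
In second inversion the root lies a fourth above the bass: a fourth above G in G major is C.
The chord tones are G, C, E, giving C major.

C major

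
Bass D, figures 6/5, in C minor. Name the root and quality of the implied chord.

Bb dominant seventh

The figures 6/5 indicate a seventh chord in first inversion.
In first inversion the root lies a sixth above the bass: a sixth above D in C minor is Bb.
The chord tones are D, F, Ab, Bb, giving Bb dominant seventh.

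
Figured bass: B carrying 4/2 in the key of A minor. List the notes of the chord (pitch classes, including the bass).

B, C, E, G

The written figures 4/2 are shorthand for 6/4/2: the 6 is implied.
A second above B in this key is C.
A fourth above B in this key is E.
A sixth above B in this key is G.
Together with the bass B, this spells C major seventh in third inversion.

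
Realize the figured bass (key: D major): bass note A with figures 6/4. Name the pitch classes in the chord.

A, D, F#

A fourth above A in this key is D.
A sixth above A in this key is F#.
Together with the bass A, this spells D major in second inversion.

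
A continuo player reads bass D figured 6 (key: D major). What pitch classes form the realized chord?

The written figures 6 are shorthand for 6/3: the 3 is implied.
A third above D in this key is F#.
A sixth above D in this key is B.
Together with the bass D, this spells B minor in first inversion.

D, F#, B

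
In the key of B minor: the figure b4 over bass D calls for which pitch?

Gb

Counting 3 letter steps above D lands on G; in B minor, that letter is G.
The b4 figure lowers it a semitone, giving Gb.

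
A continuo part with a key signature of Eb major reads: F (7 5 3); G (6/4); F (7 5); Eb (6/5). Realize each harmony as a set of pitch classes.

F, Ab, C, Eb | G, C, Eb | F, Ab, C, Eb | Eb, G, Bb, C

F (7/5/3): F, Ab, C, Eb.
G (6/4): G, C, Eb.
F (7/5/3): F, Ab, C, Eb.
Eb (6/5/3): Eb, G, Bb, C.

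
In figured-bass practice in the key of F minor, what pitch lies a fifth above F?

Counting 4 letter steps above F lands on C; in F minor, that letter is C.

C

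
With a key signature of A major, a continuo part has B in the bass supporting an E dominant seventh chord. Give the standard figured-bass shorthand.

B is the fifth of E dominant seventh, so the chord is in second inversion.
A seventh chord in second inversion is figured 6/4/3, conventionally abbreviated 4/3.

4/3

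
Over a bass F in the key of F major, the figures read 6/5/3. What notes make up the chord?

F, A, C, D

A third above F in this key is A.
A fifth above F in this key is C.
A sixth above F in this key is D.
Together with the bass F, this spells D minor seventh in first inversion.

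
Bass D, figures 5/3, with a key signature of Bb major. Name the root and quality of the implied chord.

The figures 5/3 indicate a triad in root position.
In root position the bass is the root, so the root is D.
The chord tones are D, F, A, giving D minor.

D minor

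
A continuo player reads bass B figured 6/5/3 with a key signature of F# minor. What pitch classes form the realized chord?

A third above B in this key is D.
A fifth above B in this key is F#.
A sixth above B in this key is G#.
Together with the bass B, this spells G# half-diminished seventh in first inversion.

B, D, F#, G#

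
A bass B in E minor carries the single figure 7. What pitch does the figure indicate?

Counting 6 letter steps above B lands on A; in E minor, that letter is A.

A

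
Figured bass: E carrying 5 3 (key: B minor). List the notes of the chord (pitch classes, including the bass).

E, G, B

A third above E in this key is G.
A fifth above E in this key is B.
Together with the bass E, this spells E minor in root position.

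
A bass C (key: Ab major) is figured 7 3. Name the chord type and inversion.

7 3 is shorthand for 7/5/3.
Intervals of 7/5/3 above the bass form a seventh chord; the bass is the root, so this is root position.

seventh chord, root position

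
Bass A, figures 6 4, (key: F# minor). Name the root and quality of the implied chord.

D major

The figures 6 4 indicate a triad in second inversion.
In second inversion the root lies a fourth above the bass: a fourth above A in F# minor is D.
The chord tones are A, D, F#, giving D major.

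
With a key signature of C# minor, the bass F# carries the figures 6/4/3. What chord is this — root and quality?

B dominant seventh

The figures 6/4/3 indicate a seventh chord in second inversion.
In second inversion the root lies a fourth above the bass: a fourth above F# in C# minor is B.
The chord tones are F#, A, B, D#, giving B dominant seventh.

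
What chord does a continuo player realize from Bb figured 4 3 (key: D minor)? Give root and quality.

The figures 4 3 indicate a seventh chord in second inversion.
In second inversion the root lies a fourth above the bass: a fourth above Bb in D minor is E.
The chord tones are Bb, D, E, G, giving E half-diminished seventh.

E half-diminished seventh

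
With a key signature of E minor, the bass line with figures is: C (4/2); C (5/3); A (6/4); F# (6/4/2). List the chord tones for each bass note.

C, D, F#, A | C, E, G | A, D, F# | F#, G, B, D

C (6/4/2): C, D, F#, A.
C (5/3): C, E, G.
A (6/4): A, D, F#.
F# (6/4/2): F#, G, B, D.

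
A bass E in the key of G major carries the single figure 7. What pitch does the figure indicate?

D

Counting 6 letter steps above E lands on D; in G major, that letter is D.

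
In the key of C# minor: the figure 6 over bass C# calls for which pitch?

Counting 5 letter steps above C# lands on A; in C# minor, that letter is A.

A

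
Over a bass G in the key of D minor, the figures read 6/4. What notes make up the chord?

A fourth above G in this key is C.
A sixth above G in this key is E.
Together with the bass G, this spells C major in second inversion.

G, C, E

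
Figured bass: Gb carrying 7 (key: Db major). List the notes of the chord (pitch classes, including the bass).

The written figures 7 are shorthand for 7/5/3: the 5/3 are implied.
A third above Gb in this key is Bb.
A fifth above Gb in this key is Db.
A seventh above Gb in this key is F.
Together with the bass Gb, this spells Gb major seventh in root position.

Gb, Bb, Db, F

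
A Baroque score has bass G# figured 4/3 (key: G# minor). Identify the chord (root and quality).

The figures 4/3 indicate a seventh chord in second inversion.
In second inversion the root lies a fourth above the bass: a fourth above G# in G# minor is C#.
The chord tones are G#, B, C#, E, giving C# minor seventh.

C# minor seventh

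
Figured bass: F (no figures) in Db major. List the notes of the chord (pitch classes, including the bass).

F, Ab, C

An unfigured bass implies 5/3.
A third above F in this key is Ab.
A fifth above F in this key is C.
Together with the bass F, this spells F minor in root position.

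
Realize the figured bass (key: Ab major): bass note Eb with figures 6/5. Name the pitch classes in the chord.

Eb, G, Bb, C

The written figures 6/5 are shorthand for 6/5/3: the 3 is implied.
A third above Eb in this key is G.
A fifth above Eb in this key is Bb.
A sixth above Eb in this key is C.
Together with the bass Eb, this spells C minor seventh in first inversion.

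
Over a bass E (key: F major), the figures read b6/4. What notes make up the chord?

A fourth above E in this key is A.
A sixth above E in this key is C, lowered to Cb by the flat.

E, A, Cb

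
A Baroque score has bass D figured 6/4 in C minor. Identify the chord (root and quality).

G minor

The figures 6/4 indicate a triad in second inversion.
In second inversion the root lies a fourth above the bass: a fourth above D in C minor is G.
The chord tones are D, G, Bb, giving G minor.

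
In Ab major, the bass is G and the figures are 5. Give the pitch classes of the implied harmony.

G, Bb, Db

The written figures 5 are shorthand for 5/3: the 3 is implied.
A third above G in this key is Bb.
A fifth above G in this key is Db.
Together with the bass G, this spells G diminished in root position.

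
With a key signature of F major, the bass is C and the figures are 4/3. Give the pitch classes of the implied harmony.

C, E, F, A

The written figures 4/3 are shorthand for 6/4/3: the 6 is implied.
A third above C in this key is E.
A fourth above C in this key is F.
A sixth above C in this key is A.
Together with the bass C, this spells F major seventh in second inversion.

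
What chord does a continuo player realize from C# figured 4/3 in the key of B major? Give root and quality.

F# dominant seventh

The figures 4/3 indicate a seventh chord in second inversion.
In second inversion the root lies a fourth above the bass: a fourth above C# in B major is F#.
The chord tones are C#, E, F#, A#, giving F# dominant seventh.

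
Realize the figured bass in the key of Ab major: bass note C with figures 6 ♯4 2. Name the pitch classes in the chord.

A second above C in this key is Db.
A fourth above C in this key is F, raised to F# by the sharp.
A sixth above C in this key is Ab.

C, Db, F#, Ab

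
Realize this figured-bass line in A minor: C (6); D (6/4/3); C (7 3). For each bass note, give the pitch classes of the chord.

C, E, A | D, F, G, B | C, E, G, B

C (6/3): C, E, A.
D (6/4/3): D, F, G, B.
C (7/5/3): C, E, G, B.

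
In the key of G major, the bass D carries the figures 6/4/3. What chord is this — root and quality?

G major seventh

The figures 6/4/3 indicate a seventh chord in second inversion.
In second inversion the root lies a fourth above the bass: a fourth above D in G major is G.
The chord tones are D, F#, G, B, giving G major seventh.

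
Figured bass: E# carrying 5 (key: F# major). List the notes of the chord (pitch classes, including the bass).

The written figures 5 are shorthand for 5/3: the 3 is implied.
A third above E# in this key is G#.
A fifth above E# in this key is B.
Together with the bass E#, this spells E# diminished in root position.

E#, G#, B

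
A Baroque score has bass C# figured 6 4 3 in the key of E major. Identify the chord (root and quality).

F# minor seventh

The figures 6 4 3 indicate a seventh chord in second inversion.
In second inversion the root lies a fourth above the bass: a fourth above C# in E major is F#.
The chord tones are C#, E, F#, A, giving F# minor seventh.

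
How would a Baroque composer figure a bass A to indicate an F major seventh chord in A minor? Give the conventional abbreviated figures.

A is the third of F major seventh, so the chord is in first inversion.
A seventh chord in first inversion is figured 6/5/3, conventionally abbreviated 6/5.

6/5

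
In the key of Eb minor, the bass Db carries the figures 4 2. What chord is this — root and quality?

Eb minor seventh

The figures 4 2 indicate a seventh chord in third inversion.
In third inversion the root lies a second above the bass: a second above Db in Eb minor is Eb.
The chord tones are Db, Eb, Gb, Bb, giving Eb minor seventh.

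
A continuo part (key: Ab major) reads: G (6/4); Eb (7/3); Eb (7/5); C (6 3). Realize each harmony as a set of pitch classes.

G, C, Eb | Eb, G, Bb, Db | Eb, G, Bb, Db | C, Eb, Ab

G (6/4): G, C, Eb.
Eb (7/5/3): Eb, G, Bb, Db.
Eb (7/5/3): Eb, G, Bb, Db.
C (6/3): C, Eb, Ab.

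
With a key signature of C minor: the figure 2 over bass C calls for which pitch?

Counting 1 letter step above C lands on D; in C minor, that letter is D.

D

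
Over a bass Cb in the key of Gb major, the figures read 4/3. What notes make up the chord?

The written figures 4/3 are shorthand for 6/4/3: the 6 is implied.
A third above Cb in this key is Eb.
A fourth above Cb in this key is F.
A sixth above Cb in this key is Ab.
Together with the bass Cb, this spells F half-diminished seventh in second inversion.

Cb, Eb, F, Ab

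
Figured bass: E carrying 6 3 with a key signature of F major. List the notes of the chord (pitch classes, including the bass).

A third above E in this key is G.
A sixth above E in this key is C.
Together with the bass E, this spells C major in first inversion.

E, G, C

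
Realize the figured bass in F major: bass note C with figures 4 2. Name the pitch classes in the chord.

The written figures 4 2 are shorthand for 6/4/2: the 6 is implied.
A second above C in this key is D.
A fourth above C in this key is F.
A sixth above C in this key is A.
Together with the bass C, this spells D minor seventh in third inversion.

C, D, F, A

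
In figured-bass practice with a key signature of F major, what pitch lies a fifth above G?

D

Counting 4 letter steps above G lands on D; in F major, that letter is D.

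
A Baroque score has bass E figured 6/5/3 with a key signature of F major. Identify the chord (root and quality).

C dominant seventh

The figures 6/5/3 indicate a seventh chord in first inversion.
In first inversion the root lies a sixth above the bass: a sixth above E in F major is C.
The chord tones are E, G, Bb, C, giving C dominant seventh.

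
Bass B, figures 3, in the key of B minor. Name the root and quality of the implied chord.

The figures 3 indicate a triad in root position.
In root position the bass is the root, so the root is B.
The chord tones are B, D, F#, giving B minor.

B minor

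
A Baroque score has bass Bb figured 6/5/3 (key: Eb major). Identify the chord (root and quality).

G minor seventh

The figures 6/5/3 indicate a seventh chord in first inversion.
In first inversion the root lies a sixth above the bass: a sixth above Bb in Eb major is G.
The chord tones are Bb, D, F, G, giving G minor seventh.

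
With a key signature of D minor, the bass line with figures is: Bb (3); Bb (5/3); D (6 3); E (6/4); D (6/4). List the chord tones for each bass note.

Bb (5/3): Bb, D, F.
Bb (5/3): Bb, D, F.
D (6/3): D, F, Bb.
E (6/4): E, A, C.
D (6/4): D, G, Bb.

Bb, D, F | Bb, D, F | D, F, Bb | E, A, C | D, G, Bb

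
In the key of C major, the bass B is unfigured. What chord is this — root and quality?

B diminished

An unfigured bass indicates a triad in root position.
In root position the bass is the root, so the root is B.
The chord tones are B, D, F, giving B diminished.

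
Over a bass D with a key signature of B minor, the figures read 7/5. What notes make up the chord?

The written figures 7/5 are shorthand for 7/5/3: the 3 is implied.
A third above D in this key is F#.
A fifth above D in this key is A.
A seventh above D in this key is C#.
Together with the bass D, this spells D major seventh in root position.

D, F#, A, C#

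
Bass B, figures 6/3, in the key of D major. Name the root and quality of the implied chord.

The figures 6/3 indicate a triad in first inversion.
In first inversion the root lies a sixth above the bass: a sixth above B in D major is G.
The chord tones are B, D, G, giving G major.

G major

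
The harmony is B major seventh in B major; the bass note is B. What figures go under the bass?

7

B is the root of B major seventh, so the chord is in root position.
A seventh chord in root position is figured 7/5/3, conventionally abbreviated 7.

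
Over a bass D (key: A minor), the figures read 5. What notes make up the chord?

D, F, A

The written figures 5 are shorthand for 5/3: the 3 is implied.
A third above D in this key is F.
A fifth above D in this key is A.
Together with the bass D, this spells D minor in root position.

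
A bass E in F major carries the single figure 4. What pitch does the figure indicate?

Counting 3 letter steps above E lands on A; in F major, that letter is A.

A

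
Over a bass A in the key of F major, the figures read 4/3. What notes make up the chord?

The written figures 4/3 are shorthand for 6/4/3: the 6 is implied.
A third above A in this key is C.
A fourth above A in this key is D.
A sixth above A in this key is F.
Together with the bass A, this spells D minor seventh in second inversion.

A, C, D, F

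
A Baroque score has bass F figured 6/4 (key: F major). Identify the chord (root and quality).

Bb major

The figures 6/4 indicate a triad in second inversion.
In second inversion the root lies a fourth above the bass: a fourth above F in F major is Bb.
The chord tones are F, Bb, D, giving Bb major.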